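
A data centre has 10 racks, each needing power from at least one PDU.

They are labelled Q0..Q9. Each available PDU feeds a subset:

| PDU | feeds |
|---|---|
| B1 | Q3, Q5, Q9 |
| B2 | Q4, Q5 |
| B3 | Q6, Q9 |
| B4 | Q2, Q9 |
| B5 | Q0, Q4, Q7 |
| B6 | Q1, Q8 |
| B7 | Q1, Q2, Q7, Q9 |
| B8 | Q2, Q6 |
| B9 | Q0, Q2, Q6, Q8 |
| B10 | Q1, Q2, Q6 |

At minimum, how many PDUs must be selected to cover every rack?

4

B1 and B5 and B9 and B10 together: B1 ∪ B5 ∪ B9 ∪ B10 = {Q0, Q1, Q2, Q3, Q4, Q5, Q6, Q7, Q8, Q9} — every rack is covered.
No 3 of the 10 PDUs cover everything (all 120 combinations miss at least one rack), so 4 is optimal.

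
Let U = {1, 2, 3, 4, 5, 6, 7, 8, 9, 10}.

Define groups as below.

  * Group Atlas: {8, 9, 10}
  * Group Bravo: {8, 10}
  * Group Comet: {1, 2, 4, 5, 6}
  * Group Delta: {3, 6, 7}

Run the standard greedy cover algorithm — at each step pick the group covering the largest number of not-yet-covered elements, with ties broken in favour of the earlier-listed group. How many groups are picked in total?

Greedy: pick Comet (covers 5 new) → pick Atlas (covers 3 new) → pick Delta (covers 2 new). Total picks: 3.

3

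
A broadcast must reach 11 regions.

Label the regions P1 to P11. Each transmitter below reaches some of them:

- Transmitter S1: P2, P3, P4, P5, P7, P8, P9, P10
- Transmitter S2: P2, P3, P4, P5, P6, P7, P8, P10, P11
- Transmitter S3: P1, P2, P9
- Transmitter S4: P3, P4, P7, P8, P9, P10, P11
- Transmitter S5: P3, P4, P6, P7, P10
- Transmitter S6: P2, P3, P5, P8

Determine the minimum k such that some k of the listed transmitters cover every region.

2

S2 and S3 together: S2 ∪ S3 = {P1, P2, P3, P4, P5, P6, P7, P8, P9, P10, P11} — every region is covered.
No single transmitter has all 11 regions (the largest, S2, has 9), so 2 is optimal.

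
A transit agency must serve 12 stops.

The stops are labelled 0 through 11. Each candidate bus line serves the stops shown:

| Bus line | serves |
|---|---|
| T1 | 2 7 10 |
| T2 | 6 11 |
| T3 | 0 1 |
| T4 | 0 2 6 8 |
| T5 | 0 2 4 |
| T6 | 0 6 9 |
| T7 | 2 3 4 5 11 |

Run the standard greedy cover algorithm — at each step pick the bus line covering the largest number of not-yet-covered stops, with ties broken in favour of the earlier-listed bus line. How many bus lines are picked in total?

5

Greedy: pick T7 (covers 5 new) → pick T4 (covers 3 new) → pick T1 (covers 2 new) → pick T3 (covers 1 new) → pick T6 (covers 1 new). Total picks: 5.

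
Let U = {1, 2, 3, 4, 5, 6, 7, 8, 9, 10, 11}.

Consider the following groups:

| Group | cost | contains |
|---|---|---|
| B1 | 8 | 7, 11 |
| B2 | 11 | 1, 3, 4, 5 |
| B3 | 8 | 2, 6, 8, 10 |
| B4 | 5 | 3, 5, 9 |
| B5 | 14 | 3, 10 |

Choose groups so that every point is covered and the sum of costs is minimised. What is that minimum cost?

32

B1, B2, B3, B4 together cover every point (B1 ∪ B2 ∪ B3 ∪ B4 = {1, 2, 3, 4, 5, 6, 7, 8, 9, 10, 11}); total cost 8 + 11 + 8 + 5 = 32.
No covering selection has total cost below 32.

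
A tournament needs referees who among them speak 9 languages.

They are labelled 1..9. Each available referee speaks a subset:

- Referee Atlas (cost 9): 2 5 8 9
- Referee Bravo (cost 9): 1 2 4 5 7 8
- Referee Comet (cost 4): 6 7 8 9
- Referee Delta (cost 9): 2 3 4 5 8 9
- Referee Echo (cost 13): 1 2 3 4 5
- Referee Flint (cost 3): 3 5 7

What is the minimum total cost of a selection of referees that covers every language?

Bravo, Comet, Flint together cover every language (Bravo ∪ Comet ∪ Flint = {1, 2, 3, 4, 5, 6, 7, 8, 9}); total cost 9 + 4 + 3 = 16.
No covering selection has total cost below 16.

16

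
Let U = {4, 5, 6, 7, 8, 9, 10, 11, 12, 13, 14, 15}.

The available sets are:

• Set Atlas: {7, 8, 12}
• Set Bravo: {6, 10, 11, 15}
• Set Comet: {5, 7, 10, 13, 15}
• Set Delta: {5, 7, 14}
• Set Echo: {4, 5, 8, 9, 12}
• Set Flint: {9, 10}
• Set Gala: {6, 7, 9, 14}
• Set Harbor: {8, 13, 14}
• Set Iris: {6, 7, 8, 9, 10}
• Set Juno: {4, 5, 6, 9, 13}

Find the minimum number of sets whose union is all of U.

4

Bravo, Delta, Echo, and Juno cover everything between them: the union {4, 5, 6, 7, 8, 9, 10, 11, 12, 13, 14, 15} is all of U.
No 3 of the 10 sets cover everything (all 120 combinations miss at least one item), so 4 is optimal.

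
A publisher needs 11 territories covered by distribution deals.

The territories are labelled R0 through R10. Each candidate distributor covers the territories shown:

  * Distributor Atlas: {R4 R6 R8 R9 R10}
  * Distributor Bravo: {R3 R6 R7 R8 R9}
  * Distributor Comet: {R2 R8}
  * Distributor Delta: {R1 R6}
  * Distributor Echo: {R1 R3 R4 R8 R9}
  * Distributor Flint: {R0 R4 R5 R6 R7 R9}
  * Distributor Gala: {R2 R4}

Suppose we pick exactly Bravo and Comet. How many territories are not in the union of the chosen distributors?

5

Union of Bravo, Comet = {R2, R3, R6, R7, R8, R9}.
Not covered: R0, R1, R4, R5, R10 — 5 territories.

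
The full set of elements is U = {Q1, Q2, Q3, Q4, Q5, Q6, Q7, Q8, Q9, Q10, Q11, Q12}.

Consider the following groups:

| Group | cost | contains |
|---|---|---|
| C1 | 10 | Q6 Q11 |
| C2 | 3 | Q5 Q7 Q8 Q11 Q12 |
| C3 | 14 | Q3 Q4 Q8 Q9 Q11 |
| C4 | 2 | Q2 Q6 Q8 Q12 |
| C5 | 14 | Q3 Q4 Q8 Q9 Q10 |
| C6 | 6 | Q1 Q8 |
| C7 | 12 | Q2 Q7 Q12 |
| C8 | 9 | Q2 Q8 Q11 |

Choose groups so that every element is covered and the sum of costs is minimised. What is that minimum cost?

25

C2, C4, C5, C6 together cover every element (C2 ∪ C4 ∪ C5 ∪ C6 = {Q1, Q2, Q3, Q4, Q5, Q6, Q7, Q8, Q9, Q10, Q11, Q12}); total cost 3 + 2 + 14 + 6 = 25.
No covering selection has total cost below 25.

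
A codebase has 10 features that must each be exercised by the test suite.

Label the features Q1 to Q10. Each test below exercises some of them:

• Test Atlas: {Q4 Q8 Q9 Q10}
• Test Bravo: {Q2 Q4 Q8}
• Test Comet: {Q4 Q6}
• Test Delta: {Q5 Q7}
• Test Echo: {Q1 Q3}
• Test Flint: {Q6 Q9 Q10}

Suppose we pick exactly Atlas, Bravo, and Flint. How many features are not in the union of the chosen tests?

Union of Atlas, Bravo, Flint = {Q2, Q4, Q6, Q8, Q9, Q10}.
Not covered: Q1, Q3, Q5, Q7 — 4 features.

4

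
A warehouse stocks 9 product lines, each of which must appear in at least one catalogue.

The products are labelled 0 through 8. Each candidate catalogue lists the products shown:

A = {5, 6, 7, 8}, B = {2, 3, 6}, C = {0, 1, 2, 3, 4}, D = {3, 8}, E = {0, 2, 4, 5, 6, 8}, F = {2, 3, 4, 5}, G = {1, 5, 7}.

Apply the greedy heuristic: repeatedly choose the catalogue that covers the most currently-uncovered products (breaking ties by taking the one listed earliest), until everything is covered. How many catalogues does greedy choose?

3

Greedy: pick E (covers 6 new) → pick C (covers 2 new) → pick A (covers 1 new). Total picks: 3.
(The true minimum cover uses only 2 catalogues, so greedy is not optimal here.)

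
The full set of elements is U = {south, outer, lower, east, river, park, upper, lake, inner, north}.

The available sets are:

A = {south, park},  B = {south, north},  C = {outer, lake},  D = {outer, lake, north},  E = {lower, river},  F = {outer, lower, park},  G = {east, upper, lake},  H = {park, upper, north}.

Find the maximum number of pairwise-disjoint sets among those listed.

B, E, G are pairwise disjoint (B={south,north}; E={lower,river}; G={east,upper,lake}).
Every remaining set overlaps one of these, and no 4 of the listed sets are pairwise disjoint, so 3 is the maximum.

3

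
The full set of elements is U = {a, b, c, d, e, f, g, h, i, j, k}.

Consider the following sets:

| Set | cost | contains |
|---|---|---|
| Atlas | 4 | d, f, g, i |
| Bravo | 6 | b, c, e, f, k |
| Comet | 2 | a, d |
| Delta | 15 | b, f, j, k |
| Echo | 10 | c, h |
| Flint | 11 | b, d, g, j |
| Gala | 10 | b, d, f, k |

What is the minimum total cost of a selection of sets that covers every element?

Atlas, Bravo, Comet, Echo, Flint together cover every element (Atlas ∪ Bravo ∪ Comet ∪ Echo ∪ Flint = {a, b, c, d, e, f, g, h, i, j, k}); total cost 4 + 6 + 2 + 10 + 11 = 33.
No covering selection has total cost below 33.

33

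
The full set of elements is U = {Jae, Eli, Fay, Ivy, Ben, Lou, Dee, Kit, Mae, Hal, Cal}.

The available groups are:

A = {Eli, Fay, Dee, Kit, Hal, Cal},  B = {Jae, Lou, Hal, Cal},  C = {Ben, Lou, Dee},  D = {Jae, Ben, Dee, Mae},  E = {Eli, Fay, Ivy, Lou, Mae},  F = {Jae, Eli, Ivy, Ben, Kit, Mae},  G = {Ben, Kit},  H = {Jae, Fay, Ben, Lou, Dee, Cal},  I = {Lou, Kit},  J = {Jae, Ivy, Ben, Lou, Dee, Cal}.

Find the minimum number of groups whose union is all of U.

A, F, and H cover everything between them: the union {Jae, Eli, Fay, Ivy, Ben, Lou, Dee, Kit, Mae, Hal, Cal} is all of U.
No 2 of the 10 groups cover everything (all 45 combinations miss at least one element), so 3 is optimal.

3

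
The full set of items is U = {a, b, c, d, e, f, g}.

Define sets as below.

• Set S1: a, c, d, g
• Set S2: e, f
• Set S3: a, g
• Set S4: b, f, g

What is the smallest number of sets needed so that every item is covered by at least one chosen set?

Take {S1, S2, S4}. Their union is {a, b, c, d, e, f, g}, which is all 7 items.
Only S4 contains b, so S4 is forced; the remaining 4 items need at least 2 more sets (each remaining set adds at most 3) — so at least 3 sets are needed, and 3 is optimal.

3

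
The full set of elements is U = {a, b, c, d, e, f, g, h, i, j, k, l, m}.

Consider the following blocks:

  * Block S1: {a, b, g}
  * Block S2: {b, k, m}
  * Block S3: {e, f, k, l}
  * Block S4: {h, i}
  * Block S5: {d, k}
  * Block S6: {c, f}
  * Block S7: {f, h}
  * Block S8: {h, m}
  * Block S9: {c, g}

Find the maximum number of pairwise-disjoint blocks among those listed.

S1, S4, S5, S6 are pairwise disjoint (S1={a,b,g}; S4={h,i}; S5={d,k}; S6={c,f}).
Every remaining block overlaps one of these, and no 5 of the listed blocks are pairwise disjoint, so 4 is the maximum.

4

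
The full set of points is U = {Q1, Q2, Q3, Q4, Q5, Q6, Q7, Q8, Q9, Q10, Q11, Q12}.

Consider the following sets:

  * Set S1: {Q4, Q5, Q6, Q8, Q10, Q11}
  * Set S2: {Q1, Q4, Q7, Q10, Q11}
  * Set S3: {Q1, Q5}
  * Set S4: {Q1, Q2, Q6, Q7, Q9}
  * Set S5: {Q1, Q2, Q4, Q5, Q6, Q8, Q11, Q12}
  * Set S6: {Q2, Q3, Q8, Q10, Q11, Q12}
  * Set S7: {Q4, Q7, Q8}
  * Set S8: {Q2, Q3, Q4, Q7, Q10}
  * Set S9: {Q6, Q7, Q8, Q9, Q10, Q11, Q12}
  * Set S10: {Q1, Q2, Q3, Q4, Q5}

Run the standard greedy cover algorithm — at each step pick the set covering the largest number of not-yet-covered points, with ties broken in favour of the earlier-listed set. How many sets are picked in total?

Greedy: pick S5 (covers 8 new) → pick S8 (covers 3 new) → pick S4 (covers 1 new). Total picks: 3.
(The true minimum cover uses only 2 sets, so greedy is not optimal here.)

3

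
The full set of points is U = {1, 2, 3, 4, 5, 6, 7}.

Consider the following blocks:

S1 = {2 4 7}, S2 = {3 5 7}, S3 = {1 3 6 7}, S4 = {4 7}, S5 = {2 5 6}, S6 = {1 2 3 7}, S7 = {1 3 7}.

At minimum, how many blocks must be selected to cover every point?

S1, S3, and S5 cover everything between them: the union {1, 2, 3, 4, 5, 6, 7} is all of U.
No 2 of the 7 blocks cover everything (all 21 combinations miss at least one point), so 3 is optimal.

3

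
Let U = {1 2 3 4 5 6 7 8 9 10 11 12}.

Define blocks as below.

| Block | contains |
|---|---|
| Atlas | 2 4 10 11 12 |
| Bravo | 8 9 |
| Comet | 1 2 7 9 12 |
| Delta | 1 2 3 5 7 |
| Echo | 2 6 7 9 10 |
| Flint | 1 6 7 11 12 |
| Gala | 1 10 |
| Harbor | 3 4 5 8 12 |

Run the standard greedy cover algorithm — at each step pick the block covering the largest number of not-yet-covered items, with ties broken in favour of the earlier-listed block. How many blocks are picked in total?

4

Greedy: pick Atlas (covers 5 new) → pick Delta (covers 4 new) → pick Bravo (covers 2 new) → pick Echo (covers 1 new). Total picks: 4.
(The true minimum cover uses only 3 blocks, so greedy is not optimal here.)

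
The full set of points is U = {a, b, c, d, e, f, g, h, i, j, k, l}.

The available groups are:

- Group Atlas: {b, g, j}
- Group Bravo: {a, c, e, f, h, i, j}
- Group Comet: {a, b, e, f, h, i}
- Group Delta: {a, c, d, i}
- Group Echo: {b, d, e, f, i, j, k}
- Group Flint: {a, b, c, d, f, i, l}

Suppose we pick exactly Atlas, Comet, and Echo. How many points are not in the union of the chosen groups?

Union of Atlas, Comet, Echo = {a, b, d, e, f, g, h, i, j, k}.
Not covered: c, l — 2 points.

2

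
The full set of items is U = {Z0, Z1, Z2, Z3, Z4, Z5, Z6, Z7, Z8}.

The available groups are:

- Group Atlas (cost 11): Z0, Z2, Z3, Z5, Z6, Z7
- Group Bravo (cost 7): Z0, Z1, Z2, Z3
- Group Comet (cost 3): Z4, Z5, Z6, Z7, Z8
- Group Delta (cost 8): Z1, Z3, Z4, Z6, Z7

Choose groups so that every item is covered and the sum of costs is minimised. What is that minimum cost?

Bravo, Comet together cover every item (Bravo ∪ Comet = {Z0, Z1, Z2, Z3, Z4, Z5, Z6, Z7, Z8}); total cost 7 + 3 = 10.
No covering selection has total cost below 10.

10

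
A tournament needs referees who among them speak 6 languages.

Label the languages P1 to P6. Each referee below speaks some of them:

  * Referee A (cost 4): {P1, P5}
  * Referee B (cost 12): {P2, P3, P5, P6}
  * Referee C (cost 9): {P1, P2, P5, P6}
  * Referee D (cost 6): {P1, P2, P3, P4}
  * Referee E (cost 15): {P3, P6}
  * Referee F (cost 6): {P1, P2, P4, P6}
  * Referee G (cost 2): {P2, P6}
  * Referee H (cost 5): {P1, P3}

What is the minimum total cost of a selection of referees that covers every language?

A, D, G together cover every language (A ∪ D ∪ G = {P1, P2, P3, P4, P5, P6}); total cost 4 + 6 + 2 = 12.
No covering selection has total cost below 12.

12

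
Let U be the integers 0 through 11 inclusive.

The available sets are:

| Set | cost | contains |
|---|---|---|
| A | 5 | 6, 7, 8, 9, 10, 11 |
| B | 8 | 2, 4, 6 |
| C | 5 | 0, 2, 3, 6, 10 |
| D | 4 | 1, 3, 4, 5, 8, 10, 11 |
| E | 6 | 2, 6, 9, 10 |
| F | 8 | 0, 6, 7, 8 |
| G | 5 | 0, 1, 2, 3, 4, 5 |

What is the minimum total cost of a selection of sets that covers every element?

10

A, G together cover every element (A ∪ G = {0, 1, 2, 3, 4, 5, 6, 7, 8, 9, 10, 11}); total cost 5 + 5 = 10.
The greedy pick D, A, C costs 14; no covering selection beats 10.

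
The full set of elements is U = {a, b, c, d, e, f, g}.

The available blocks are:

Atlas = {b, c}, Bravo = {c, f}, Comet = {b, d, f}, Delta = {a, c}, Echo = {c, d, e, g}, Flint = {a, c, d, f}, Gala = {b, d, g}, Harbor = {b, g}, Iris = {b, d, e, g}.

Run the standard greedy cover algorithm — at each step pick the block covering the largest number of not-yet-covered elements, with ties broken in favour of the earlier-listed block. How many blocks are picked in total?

3

Greedy: pick Echo (covers 4 new) → pick Comet (covers 2 new) → pick Delta (covers 1 new). Total picks: 3.
(The true minimum cover uses only 2 blocks, so greedy is not optimal here.)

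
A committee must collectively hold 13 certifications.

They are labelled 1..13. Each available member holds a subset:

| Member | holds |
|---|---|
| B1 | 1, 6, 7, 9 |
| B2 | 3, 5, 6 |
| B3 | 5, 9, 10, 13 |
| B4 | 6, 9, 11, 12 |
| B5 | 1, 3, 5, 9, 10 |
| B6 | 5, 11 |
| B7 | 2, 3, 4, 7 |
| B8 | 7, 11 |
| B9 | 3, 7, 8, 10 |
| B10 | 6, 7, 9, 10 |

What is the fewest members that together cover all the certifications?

Take {B1, B3, B4, B7, B9}. Their union is {1, 2, 3, 4, 5, 6, 7, 8, 9, 10, 11, 12, 13}, which is all 13 certifications.
No 4 of the 10 members cover everything (all 210 combinations miss at least one certification), so 5 is optimal.

5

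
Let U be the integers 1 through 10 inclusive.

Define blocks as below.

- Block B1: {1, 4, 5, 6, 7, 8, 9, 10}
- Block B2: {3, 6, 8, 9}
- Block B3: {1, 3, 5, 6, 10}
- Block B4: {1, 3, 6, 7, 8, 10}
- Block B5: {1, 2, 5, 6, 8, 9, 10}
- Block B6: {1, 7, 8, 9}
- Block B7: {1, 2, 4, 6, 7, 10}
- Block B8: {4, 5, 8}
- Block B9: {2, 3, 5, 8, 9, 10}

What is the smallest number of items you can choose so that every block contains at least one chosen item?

The 2 items {8, 10} hit every block.
No single item lies in every block, so at least 2 are needed and 2 is optimal.

2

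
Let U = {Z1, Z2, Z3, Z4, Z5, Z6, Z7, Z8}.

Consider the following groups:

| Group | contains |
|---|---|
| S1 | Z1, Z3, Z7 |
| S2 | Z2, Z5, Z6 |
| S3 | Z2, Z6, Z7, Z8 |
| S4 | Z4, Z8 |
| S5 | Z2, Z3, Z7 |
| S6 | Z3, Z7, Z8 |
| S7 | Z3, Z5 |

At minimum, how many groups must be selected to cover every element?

3

S1 and S2 and S4 together: S1 ∪ S2 ∪ S4 = {Z1, Z2, Z3, Z4, Z5, Z6, Z7, Z8} — every element is covered.
Only S1 contains Z1, so S1 is forced; the remaining 5 elements need at least 2 more groups (each remaining group adds at most 3) — so at least 3 groups are needed, and 3 is optimal.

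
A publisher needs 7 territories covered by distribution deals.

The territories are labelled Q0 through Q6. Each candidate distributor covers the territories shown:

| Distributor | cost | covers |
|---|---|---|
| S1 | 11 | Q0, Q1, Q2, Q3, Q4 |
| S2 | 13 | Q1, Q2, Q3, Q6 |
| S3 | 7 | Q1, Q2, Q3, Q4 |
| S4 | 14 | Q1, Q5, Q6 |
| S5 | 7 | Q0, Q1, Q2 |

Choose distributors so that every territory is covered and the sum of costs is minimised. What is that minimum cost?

25

S1, S4 together cover every territory (S1 ∪ S4 = {Q0, Q1, Q2, Q3, Q4, Q5, Q6}); total cost 11 + 14 = 25.
The greedy pick S3, S4, S5 costs 28; no covering selection beats 25.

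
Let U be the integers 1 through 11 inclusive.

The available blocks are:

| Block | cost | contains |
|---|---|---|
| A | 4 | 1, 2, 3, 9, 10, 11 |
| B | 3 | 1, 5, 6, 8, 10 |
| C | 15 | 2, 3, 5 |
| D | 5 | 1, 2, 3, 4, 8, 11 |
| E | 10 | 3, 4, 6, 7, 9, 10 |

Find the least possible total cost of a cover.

A, B, E together cover every element (A ∪ B ∪ E = {1, 2, 3, 4, 5, 6, 7, 8, 9, 10, 11}); total cost 4 + 3 + 10 = 17.
The greedy pick B, A, D, E costs 22; no covering selection beats 17.

17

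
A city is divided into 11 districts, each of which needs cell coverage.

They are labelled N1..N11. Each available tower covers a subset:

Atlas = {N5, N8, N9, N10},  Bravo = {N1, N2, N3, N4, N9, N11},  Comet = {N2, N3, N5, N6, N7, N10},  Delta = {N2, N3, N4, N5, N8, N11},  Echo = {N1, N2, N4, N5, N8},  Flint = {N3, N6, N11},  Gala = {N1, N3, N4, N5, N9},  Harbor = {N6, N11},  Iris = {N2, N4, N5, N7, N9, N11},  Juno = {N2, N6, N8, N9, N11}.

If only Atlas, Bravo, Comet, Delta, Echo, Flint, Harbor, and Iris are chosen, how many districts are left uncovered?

0

Union of Atlas, Bravo, Comet, Delta, Echo, Flint, Harbor, Iris = {N1, N2, N3, N4, N5, N6, N7, N8, N9, N10, N11} — that's every district, so 0 are uncovered.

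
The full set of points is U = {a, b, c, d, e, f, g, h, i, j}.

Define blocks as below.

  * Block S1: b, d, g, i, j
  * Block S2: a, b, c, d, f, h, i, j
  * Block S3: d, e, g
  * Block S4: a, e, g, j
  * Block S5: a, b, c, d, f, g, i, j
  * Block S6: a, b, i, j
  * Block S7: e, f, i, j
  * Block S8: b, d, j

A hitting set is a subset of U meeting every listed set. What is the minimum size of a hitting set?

2

The 2 points {d, j} hit every block.
The blocks S3, S6 are pairwise disjoint, so any hitting set needs a separate point for each — at least 2. Hence 2 is optimal.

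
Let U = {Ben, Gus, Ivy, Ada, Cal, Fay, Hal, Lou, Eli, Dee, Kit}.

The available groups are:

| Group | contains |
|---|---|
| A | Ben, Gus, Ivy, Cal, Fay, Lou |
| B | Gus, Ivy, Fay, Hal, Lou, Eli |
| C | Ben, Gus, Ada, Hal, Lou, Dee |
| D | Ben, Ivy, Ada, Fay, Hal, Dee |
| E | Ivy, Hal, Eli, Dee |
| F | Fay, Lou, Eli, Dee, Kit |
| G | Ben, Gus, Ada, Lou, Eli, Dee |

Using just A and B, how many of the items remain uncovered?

Union of A, B = {Ben, Gus, Ivy, Cal, Fay, Hal, Lou, Eli}.
Not covered: Ada, Dee, Kit — 3 items.

3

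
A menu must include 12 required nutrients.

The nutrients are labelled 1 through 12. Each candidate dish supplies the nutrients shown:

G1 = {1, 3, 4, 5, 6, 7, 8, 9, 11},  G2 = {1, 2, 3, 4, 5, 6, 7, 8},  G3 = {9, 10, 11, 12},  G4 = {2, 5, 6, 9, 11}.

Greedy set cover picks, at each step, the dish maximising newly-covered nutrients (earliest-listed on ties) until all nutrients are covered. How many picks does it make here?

Greedy: pick G1 (covers 9 new) → pick G3 (covers 2 new) → pick G2 (covers 1 new). Total picks: 3.
(The true minimum cover uses only 2 dishes, so greedy is not optimal here.)

3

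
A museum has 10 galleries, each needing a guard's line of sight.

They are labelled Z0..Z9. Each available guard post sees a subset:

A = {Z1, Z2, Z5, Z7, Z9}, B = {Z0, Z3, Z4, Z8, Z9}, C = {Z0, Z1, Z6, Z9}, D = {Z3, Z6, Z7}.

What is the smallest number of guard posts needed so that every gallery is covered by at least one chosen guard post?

Take {A, B, D}. Their union is {Z0, Z1, Z2, Z3, Z4, Z5, Z6, Z7, Z8, Z9}, which is all 10 galleries.
Only A contains Z2, so A is forced; the remaining 5 galleries need at least 2 more guard posts (each remaining guard post adds at most 4) — so at least 3 guard posts are needed, and 3 is optimal.

3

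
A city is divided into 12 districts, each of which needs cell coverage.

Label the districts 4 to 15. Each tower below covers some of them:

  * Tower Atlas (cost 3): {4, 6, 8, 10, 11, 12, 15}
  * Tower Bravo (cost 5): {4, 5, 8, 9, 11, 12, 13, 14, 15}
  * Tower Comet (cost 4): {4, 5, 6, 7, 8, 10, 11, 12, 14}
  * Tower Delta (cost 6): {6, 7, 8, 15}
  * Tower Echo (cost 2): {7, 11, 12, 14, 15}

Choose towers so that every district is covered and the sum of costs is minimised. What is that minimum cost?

9

Bravo, Comet together cover every district (Bravo ∪ Comet = {4, 5, 6, 7, 8, 9, 10, 11, 12, 13, 14, 15}); total cost 5 + 4 = 9.
The greedy pick Echo, Atlas, Bravo costs 10; no covering selection beats 9.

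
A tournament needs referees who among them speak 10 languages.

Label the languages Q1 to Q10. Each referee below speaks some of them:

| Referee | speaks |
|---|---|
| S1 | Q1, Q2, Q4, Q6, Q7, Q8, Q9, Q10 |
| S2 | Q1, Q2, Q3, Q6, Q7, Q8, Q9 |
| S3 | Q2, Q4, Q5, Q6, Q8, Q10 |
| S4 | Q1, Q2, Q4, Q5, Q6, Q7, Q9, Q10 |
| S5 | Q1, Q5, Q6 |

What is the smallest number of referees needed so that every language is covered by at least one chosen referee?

2

Take {S2, S4}. Their union is {Q1, Q2, Q3, Q4, Q5, Q6, Q7, Q8, Q9, Q10}, which is all 10 languages.
No single referee has all 10 languages (the largest, S1, has 8), so 2 is optimal.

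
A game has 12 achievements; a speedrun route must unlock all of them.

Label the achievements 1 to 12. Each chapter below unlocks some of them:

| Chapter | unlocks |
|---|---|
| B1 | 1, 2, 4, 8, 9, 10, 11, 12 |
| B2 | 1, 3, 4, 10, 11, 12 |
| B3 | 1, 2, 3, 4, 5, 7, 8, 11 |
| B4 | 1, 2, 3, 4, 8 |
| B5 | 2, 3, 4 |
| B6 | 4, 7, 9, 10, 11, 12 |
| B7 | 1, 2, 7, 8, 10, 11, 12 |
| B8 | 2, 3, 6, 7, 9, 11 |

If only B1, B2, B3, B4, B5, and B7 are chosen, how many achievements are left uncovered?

1

Union of B1, B2, B3, B4, B5, B7 = {1, 2, 3, 4, 5, 7, 8, 9, 10, 11, 12}.
Not covered: 6 — 1 achievement.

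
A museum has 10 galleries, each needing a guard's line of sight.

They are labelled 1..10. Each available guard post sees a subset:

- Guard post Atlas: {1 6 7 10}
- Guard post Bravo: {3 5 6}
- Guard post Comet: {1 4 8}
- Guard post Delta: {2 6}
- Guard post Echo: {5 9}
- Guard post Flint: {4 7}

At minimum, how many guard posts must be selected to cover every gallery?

5

Atlas and Bravo and Comet and Delta and Echo together: Atlas ∪ Bravo ∪ Comet ∪ Delta ∪ Echo = {1, 2, 3, 4, 5, 6, 7, 8, 9, 10} — every gallery is covered.
No 4 of the 6 guard posts cover everything (all 15 combinations miss at least one gallery), so 5 is optimal.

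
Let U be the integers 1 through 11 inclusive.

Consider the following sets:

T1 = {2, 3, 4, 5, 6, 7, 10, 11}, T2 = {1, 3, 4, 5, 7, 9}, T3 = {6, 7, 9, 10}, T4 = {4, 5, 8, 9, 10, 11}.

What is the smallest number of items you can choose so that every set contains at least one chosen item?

The 2 items {7, 8} hit every set.
No single item lies in every set, so at least 2 are needed and 2 is optimal.

2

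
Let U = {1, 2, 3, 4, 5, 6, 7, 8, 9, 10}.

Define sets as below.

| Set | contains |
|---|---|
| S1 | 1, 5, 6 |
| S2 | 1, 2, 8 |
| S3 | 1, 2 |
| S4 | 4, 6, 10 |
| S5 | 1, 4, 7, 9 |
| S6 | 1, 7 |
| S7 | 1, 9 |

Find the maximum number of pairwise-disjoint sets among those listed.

S3, S4 are pairwise disjoint (S3={1,2}; S4={4,6,10}).
Every remaining set overlaps one of these, and no 3 of the listed sets are pairwise disjoint, so 2 is the maximum.

2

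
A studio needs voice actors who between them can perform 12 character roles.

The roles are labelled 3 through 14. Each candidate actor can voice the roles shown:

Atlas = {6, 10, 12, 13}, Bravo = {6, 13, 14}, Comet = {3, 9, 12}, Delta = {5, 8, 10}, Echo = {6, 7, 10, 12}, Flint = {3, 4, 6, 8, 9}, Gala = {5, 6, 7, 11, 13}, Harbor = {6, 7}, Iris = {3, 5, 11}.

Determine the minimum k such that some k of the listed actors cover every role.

4

Take {Bravo, Echo, Flint, Gala}. Their union is {3, 4, 5, 6, 7, 8, 9, 10, 11, 12, 13, 14}, which is all 12 roles.
Only Bravo contains 14, so Bravo is forced; the remaining 9 roles need at least 3 more actors (each remaining actor adds at most 4) — so at least 4 actors are needed, and 4 is optimal.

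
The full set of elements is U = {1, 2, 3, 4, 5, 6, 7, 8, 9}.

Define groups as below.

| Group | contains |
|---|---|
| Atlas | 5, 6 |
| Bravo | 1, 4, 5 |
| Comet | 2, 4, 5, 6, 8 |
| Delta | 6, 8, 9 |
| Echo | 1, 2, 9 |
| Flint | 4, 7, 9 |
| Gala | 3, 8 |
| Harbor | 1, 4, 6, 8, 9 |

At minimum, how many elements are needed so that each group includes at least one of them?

3

H = {3, 5, 9} meets every group (each contains at least one member of H), and |H| = 3.
The groups Atlas, Echo, Gala are pairwise disjoint, so any hitting set needs a separate element for each — at least 3. Hence 3 is optimal.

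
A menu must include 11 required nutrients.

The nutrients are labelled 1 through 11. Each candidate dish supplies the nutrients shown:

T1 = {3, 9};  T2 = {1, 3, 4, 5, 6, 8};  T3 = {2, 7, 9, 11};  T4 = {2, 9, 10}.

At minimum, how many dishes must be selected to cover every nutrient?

Take {T2, T3, T4}. Their union is {1, 2, 3, 4, 5, 6, 7, 8, 9, 10, 11}, which is all 11 nutrients.
Only T2 contains 1, so T2 is forced; the remaining 5 nutrients need at least 2 more dishes (each remaining dish adds at most 4) — so at least 3 dishes are needed, and 3 is optimal.

3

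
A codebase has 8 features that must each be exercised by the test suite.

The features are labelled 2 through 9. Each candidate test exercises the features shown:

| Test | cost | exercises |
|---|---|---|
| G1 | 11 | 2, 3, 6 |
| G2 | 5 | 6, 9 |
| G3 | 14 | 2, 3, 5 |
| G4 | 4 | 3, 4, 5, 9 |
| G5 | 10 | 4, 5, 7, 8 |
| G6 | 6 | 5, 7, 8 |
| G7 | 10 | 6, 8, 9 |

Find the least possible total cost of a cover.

21

G1, G4, G6 together cover every feature (G1 ∪ G4 ∪ G6 = {2, 3, 4, 5, 6, 7, 8, 9}); total cost 11 + 4 + 6 = 21.
The greedy pick G4, G6, G2, G1 costs 26; no covering selection beats 21.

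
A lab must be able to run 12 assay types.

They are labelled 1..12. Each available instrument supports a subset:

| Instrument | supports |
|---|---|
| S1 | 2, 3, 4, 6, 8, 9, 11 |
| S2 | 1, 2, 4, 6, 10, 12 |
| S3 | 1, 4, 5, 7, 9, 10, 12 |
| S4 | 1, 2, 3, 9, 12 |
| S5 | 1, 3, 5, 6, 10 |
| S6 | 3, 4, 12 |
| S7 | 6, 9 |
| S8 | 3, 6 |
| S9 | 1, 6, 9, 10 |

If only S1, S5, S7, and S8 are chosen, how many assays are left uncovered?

2

Union of S1, S5, S7, S8 = {1, 2, 3, 4, 5, 6, 8, 9, 10, 11}.
Not covered: 7, 12 — 2 assays.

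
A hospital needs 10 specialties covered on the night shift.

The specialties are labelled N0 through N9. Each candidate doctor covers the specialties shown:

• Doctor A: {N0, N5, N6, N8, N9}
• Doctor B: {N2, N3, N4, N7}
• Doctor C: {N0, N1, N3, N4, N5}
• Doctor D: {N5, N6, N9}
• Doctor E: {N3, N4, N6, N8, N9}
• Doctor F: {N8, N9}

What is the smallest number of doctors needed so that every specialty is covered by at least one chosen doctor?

Take {A, B, C}. Their union is {N0, N1, N2, N3, N4, N5, N6, N7, N8, N9}, which is all 10 specialties.
Only C contains N1, so C is forced; the remaining 5 specialties need at least 2 more doctors (each remaining doctor adds at most 3) — so at least 3 doctors are needed, and 3 is optimal.

3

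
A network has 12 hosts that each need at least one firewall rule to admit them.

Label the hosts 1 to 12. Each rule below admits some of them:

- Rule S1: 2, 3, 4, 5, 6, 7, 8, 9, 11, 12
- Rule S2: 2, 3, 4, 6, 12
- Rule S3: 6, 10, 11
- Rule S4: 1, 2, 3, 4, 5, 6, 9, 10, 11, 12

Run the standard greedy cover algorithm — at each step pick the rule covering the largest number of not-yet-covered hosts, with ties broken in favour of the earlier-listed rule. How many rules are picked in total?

2

Greedy: pick S1 (covers 10 new) → pick S4 (covers 2 new). Total picks: 2.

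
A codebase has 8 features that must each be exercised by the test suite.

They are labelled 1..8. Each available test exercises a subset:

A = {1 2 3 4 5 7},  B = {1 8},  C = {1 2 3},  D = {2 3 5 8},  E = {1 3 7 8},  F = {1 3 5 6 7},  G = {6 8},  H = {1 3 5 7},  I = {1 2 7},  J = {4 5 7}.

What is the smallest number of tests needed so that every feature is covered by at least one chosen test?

A and G together: A ∪ G = {1, 2, 3, 4, 5, 6, 7, 8} — every feature is covered.
No single test has all 8 features (the largest, A, has 6), so 2 is optimal.

2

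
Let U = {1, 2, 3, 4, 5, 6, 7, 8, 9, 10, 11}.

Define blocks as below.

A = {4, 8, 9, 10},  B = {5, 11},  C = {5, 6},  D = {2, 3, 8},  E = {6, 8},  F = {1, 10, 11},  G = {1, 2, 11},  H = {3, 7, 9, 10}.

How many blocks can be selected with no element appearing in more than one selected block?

3

A, C, G are pairwise disjoint (A={4,8,9,10}; C={5,6}; G={1,2,11}).
Every remaining block overlaps one of these, and no 4 of the listed blocks are pairwise disjoint, so 3 is the maximum.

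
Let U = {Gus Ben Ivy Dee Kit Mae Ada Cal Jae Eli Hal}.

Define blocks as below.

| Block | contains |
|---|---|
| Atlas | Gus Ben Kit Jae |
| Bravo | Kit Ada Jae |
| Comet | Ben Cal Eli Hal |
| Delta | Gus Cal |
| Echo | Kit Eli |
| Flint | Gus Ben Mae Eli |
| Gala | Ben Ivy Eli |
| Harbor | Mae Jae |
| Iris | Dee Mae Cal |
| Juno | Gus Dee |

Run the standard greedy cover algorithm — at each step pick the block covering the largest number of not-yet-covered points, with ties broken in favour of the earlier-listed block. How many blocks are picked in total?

Greedy: pick Atlas (covers 4 new) → pick Comet (covers 3 new) → pick Iris (covers 2 new) → pick Bravo (covers 1 new) → pick Gala (covers 1 new). Total picks: 5.

5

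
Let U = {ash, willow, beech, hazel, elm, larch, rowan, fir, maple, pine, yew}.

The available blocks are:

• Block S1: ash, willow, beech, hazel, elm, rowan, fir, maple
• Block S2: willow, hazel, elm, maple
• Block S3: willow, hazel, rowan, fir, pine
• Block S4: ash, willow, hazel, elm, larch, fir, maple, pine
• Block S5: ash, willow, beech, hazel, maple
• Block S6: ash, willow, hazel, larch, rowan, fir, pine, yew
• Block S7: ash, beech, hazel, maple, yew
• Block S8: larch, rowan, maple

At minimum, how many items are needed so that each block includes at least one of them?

2

The 2 items {hazel, maple} hit every block.
No single item lies in every block, so at least 2 are needed and 2 is optimal.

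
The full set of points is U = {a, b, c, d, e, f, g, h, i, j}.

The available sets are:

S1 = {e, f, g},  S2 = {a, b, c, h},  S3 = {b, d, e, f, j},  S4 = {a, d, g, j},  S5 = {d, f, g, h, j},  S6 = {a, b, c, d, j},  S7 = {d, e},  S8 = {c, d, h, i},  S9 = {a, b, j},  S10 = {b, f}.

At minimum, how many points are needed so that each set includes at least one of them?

The 3 points {b, d, f} hit every set.
The sets S1, S8, S9 are pairwise disjoint, so any hitting set needs a separate point for each — at least 3. Hence 3 is optimal.

3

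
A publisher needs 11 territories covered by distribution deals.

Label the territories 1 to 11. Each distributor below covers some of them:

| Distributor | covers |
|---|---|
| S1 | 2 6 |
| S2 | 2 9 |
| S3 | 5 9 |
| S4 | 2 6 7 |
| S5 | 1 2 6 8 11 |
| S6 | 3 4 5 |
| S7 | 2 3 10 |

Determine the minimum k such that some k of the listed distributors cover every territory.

5

S2 and S4 and S5 and S6 and S7 together: S2 ∪ S4 ∪ S5 ∪ S6 ∪ S7 = {1, 2, 3, 4, 5, 6, 7, 8, 9, 10, 11} — every territory is covered.
No 4 of the 7 distributors cover everything (all 35 combinations miss at least one territory), so 5 is optimal.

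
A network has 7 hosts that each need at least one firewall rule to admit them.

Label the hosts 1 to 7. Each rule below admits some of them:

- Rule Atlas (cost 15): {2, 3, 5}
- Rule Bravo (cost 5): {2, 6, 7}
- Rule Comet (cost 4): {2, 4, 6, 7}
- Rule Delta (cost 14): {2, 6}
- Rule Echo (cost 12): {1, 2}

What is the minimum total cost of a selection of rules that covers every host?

31

Atlas, Comet, Echo together cover every host (Atlas ∪ Comet ∪ Echo = {1, 2, 3, 4, 5, 6, 7}); total cost 15 + 4 + 12 = 31.
No covering selection has total cost below 31.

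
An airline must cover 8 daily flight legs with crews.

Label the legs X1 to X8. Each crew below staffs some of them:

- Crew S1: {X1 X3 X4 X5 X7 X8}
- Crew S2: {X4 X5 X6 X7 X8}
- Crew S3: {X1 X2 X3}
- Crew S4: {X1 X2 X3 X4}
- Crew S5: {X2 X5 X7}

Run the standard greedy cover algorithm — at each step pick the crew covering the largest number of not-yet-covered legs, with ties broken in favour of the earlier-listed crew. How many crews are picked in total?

Greedy: pick S1 (covers 6 new) → pick S2 (covers 1 new) → pick S3 (covers 1 new). Total picks: 3.
(The true minimum cover uses only 2 crews, so greedy is not optimal here.)

3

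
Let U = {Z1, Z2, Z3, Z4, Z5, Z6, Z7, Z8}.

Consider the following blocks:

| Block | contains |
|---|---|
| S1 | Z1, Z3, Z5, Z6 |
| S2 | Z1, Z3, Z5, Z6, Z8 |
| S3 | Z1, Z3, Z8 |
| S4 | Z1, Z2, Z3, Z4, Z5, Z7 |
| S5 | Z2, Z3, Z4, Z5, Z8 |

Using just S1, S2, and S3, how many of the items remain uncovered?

3

Union of S1, S2, S3 = {Z1, Z3, Z5, Z6, Z8}.
Not covered: Z2, Z4, Z7 — 3 items.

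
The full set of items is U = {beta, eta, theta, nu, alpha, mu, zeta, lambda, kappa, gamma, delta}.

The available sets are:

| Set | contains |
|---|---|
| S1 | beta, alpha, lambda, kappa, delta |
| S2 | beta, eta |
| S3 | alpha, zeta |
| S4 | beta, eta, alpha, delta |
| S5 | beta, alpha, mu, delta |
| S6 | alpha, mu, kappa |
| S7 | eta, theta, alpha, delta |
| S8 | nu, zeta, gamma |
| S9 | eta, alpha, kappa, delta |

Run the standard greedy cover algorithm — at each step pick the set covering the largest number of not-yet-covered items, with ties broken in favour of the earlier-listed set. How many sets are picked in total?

Greedy: pick S1 (covers 5 new) → pick S8 (covers 3 new) → pick S7 (covers 2 new) → pick S5 (covers 1 new). Total picks: 4.

4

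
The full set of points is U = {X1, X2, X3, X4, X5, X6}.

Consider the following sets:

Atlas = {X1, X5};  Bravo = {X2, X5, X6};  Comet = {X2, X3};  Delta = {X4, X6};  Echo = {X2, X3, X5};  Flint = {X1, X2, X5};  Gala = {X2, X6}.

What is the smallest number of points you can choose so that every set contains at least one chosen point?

3

H = {X3, X5, X6} meets every set (each contains at least one member of H), and |H| = 3.
The sets Atlas, Comet, Delta are pairwise disjoint, so any hitting set needs a separate point for each — at least 3. Hence 3 is optimal.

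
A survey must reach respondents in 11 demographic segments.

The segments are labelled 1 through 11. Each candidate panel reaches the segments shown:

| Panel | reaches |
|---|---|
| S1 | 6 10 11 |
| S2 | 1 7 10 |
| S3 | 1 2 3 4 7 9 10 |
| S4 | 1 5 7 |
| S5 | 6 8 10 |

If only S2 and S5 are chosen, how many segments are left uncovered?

6

Union of S2, S5 = {1, 6, 7, 8, 10}.
Not covered: 2, 3, 4, 5, 9, 11 — 6 segments.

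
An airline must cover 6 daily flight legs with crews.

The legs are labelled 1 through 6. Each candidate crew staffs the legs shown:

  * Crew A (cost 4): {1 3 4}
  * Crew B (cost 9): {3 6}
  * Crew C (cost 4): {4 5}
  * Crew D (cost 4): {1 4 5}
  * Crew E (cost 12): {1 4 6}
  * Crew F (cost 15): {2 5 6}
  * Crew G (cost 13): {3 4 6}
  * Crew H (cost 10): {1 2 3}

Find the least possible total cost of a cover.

19

A, F together cover every leg (A ∪ F = {1, 2, 3, 4, 5, 6}); total cost 4 + 15 = 19.
The greedy pick A, C, F costs 23; no covering selection beats 19.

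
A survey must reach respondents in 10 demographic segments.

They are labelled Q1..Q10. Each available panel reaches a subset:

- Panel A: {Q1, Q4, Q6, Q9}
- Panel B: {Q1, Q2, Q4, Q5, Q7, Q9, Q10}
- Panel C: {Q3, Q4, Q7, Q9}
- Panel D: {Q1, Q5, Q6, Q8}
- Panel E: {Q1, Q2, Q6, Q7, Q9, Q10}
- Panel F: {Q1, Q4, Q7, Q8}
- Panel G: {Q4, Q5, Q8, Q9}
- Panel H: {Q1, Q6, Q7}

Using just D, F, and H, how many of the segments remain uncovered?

Union of D, F, H = {Q1, Q4, Q5, Q6, Q7, Q8}.
Not covered: Q2, Q3, Q9, Q10 — 4 segments.

4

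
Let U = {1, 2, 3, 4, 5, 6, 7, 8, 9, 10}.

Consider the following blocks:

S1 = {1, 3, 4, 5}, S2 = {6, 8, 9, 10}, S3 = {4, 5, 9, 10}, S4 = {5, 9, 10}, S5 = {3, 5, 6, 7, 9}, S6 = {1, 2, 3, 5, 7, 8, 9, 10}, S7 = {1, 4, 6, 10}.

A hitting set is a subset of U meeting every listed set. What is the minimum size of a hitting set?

2

H = {5, 6} meets every block (each contains at least one member of H), and |H| = 2.
The blocks S1, S2 are pairwise disjoint, so any hitting set needs a separate element for each — at least 2. Hence 2 is optimal.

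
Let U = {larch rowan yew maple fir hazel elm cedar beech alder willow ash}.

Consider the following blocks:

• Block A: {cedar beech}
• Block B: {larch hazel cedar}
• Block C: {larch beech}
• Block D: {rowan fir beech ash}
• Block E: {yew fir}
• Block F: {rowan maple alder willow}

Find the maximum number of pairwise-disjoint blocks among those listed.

3

B, E, F are pairwise disjoint (B={larch,hazel,cedar}; E={yew,fir}; F={rowan,maple,alder,willow}).
Every remaining block overlaps one of these, and no 4 of the listed blocks are pairwise disjoint, so 3 is the maximum.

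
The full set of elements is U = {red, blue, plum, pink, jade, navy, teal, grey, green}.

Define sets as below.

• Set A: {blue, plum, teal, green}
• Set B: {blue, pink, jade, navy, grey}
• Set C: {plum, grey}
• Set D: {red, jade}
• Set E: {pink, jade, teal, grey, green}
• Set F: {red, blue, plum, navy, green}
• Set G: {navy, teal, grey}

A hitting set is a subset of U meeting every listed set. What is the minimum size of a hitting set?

3

H = {jade, grey, green} meets every set (each contains at least one member of H), and |H| = 3.
No choice of 2 elements meets every set, so 3 is the minimum.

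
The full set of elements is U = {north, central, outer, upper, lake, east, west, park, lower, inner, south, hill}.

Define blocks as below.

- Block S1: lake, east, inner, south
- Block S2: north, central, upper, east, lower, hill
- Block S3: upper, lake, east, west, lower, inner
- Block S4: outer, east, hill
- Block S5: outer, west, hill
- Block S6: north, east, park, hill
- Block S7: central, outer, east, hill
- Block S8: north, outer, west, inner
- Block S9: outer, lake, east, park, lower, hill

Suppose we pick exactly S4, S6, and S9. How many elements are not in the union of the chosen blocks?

5

Union of S4, S6, S9 = {north, outer, lake, east, park, lower, hill}.
Not covered: central, upper, west, inner, south — 5 elements.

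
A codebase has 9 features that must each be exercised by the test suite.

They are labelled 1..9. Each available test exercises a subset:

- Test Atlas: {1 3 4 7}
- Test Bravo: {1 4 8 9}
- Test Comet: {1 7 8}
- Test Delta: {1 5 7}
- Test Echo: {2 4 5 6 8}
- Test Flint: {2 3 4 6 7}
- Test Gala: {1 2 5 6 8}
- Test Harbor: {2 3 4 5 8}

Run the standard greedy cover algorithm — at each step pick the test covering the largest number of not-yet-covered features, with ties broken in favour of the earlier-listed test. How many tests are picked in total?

3

Greedy: pick Echo (covers 5 new) → pick Atlas (covers 3 new) → pick Bravo (covers 1 new). Total picks: 3.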